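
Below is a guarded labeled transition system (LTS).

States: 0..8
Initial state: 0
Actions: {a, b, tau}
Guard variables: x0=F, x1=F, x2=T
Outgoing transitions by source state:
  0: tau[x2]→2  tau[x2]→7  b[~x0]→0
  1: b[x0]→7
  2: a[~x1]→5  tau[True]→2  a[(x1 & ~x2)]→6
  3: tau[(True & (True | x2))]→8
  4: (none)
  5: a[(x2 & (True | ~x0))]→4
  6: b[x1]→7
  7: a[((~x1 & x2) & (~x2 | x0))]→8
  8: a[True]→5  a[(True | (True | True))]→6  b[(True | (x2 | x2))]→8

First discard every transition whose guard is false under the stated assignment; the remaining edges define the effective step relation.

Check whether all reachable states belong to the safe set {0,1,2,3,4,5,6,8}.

Answer: INVARIANT VIOLATED at state 7

Working:
Allowed set {0,1,2,3,4,5,6,8}
Reach set: {0,2,4,5,7}
  0: ok
  2: ok
  4: ok
  5: ok
  7: VIOLATES
witness against invariant: tau → 7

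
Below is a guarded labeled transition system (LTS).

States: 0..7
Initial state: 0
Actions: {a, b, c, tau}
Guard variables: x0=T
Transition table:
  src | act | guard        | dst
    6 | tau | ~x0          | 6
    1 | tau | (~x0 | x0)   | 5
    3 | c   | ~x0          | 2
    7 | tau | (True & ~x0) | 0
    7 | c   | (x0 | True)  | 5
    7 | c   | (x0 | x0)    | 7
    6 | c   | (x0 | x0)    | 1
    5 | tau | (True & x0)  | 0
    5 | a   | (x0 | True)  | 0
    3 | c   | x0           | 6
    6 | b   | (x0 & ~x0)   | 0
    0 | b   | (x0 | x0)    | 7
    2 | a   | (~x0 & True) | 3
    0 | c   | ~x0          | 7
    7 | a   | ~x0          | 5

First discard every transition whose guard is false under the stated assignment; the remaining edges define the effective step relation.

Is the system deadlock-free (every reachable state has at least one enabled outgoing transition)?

Reach set: {0,5,7}
  0: b→7  [1 out]
  5: a→0  tau→0  [2 out]
  7: c→5  c→7  [2 out]

Answer: DEADLOCK-FREE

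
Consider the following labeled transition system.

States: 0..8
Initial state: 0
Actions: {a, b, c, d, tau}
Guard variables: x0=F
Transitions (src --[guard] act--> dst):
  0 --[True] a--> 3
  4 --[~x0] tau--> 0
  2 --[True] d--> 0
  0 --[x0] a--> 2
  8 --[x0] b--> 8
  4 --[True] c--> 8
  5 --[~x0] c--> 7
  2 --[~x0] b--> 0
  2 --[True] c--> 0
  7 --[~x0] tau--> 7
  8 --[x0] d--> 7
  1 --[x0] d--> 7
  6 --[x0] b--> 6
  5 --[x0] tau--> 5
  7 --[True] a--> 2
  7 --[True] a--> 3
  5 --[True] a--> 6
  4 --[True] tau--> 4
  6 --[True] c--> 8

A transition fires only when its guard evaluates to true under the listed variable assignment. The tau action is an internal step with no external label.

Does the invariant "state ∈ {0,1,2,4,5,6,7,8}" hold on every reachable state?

Answer: INVARIANT VIOLATED at state 3

Working:
Safe = {0,1,2,4,5,6,7,8}
Reachable = {0,3}
  0: ✓
  3: ✗ unsafe
reach 3 via a — violates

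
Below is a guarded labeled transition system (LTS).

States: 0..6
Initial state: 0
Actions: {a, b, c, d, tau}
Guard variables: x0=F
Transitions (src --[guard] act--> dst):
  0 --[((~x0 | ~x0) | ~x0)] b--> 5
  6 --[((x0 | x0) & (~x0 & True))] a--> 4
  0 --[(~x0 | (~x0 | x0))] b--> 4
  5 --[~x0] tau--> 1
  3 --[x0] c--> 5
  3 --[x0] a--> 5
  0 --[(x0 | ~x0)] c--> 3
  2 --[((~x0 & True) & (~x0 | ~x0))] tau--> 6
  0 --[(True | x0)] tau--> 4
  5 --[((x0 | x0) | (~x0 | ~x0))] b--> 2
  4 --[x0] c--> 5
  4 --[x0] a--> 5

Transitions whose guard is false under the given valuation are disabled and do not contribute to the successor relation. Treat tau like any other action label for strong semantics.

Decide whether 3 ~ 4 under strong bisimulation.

Answer: BISIMILAR

Analysis:
Compute ~ classes (split until stable):
  π0 = {{0,1,2,3,4,5,6}}
  π1 = {{0},{1,3,4,6},{2},{5}}
4 equivalence class(es) (converged in 2)
[3]={1,3,4,6}  [4]={1,3,4,6}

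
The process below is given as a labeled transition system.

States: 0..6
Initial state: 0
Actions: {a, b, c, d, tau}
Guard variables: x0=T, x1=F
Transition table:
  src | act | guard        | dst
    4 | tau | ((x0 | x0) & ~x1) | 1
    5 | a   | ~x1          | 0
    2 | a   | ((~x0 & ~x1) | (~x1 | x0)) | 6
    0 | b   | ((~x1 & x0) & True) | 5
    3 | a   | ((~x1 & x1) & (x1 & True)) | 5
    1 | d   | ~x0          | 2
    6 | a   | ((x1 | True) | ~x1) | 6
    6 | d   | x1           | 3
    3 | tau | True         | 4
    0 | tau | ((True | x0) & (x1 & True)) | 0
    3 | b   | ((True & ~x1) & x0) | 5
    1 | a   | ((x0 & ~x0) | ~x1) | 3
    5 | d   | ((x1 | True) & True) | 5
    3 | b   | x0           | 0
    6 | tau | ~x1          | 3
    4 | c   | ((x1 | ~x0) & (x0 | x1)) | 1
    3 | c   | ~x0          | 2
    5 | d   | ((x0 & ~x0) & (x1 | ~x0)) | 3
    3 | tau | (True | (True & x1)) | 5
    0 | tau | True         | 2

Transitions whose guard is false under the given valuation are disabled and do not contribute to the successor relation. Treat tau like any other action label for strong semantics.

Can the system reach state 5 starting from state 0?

Guard filter leaves 13 enabled edge(s).
Layer 0: {0}
Layer 1: {2,5}  now seen {0,2,5}
Layer 2: {6}  now seen {0,2,5,6}
Layer 3: {3}  now seen {0,2,3,5,6}
Layer 4: {4}  now seen {0,2,3,4,5,6}
Layer 5: {1}  now seen {0,1,2,3,4,5,6}
R = {0,1,2,3,4,5,6}
trace reaching 5: b

Answer: REACHABLE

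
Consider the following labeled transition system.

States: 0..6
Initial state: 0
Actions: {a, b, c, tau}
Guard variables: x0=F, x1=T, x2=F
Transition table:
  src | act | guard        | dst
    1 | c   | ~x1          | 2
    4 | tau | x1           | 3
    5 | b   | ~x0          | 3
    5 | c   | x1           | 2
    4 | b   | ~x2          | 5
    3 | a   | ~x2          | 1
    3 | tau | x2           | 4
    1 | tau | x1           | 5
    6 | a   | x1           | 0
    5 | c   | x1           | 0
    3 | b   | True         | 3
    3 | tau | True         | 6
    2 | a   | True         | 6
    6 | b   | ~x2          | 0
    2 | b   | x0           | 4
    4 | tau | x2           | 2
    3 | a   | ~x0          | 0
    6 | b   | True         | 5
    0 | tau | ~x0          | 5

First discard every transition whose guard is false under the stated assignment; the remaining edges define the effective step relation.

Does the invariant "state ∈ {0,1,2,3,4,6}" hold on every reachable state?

Allowed set {0,1,2,3,4,6}
R = {0,1,2,3,5,6}
  0: safe
  1: safe
  2: safe
  3: safe
  5: ✗ unsafe
  6: safe
reach 5 via tau — violates

Answer: INVARIANT VIOLATED at state 5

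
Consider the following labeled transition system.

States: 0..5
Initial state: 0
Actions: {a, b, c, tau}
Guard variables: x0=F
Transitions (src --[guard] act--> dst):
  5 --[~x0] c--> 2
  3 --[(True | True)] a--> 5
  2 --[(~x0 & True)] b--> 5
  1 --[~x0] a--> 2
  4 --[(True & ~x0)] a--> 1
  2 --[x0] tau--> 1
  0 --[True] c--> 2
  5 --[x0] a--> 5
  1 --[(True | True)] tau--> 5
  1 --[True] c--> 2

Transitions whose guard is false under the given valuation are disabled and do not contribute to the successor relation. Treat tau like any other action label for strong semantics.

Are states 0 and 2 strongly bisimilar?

Answer: NOT BISIMILAR

Analysis:
Bisimulation quotient by refinement:
  π0 = {{0,1,2,3,4,5}}
  π1 = {{0,5},{1},{2},{3,4}}
  π2 = {{0,5},{1},{2},{3},{4}}
Fixed point at round 3; 5 class(es).
0∈{0,5}, 2∈{2}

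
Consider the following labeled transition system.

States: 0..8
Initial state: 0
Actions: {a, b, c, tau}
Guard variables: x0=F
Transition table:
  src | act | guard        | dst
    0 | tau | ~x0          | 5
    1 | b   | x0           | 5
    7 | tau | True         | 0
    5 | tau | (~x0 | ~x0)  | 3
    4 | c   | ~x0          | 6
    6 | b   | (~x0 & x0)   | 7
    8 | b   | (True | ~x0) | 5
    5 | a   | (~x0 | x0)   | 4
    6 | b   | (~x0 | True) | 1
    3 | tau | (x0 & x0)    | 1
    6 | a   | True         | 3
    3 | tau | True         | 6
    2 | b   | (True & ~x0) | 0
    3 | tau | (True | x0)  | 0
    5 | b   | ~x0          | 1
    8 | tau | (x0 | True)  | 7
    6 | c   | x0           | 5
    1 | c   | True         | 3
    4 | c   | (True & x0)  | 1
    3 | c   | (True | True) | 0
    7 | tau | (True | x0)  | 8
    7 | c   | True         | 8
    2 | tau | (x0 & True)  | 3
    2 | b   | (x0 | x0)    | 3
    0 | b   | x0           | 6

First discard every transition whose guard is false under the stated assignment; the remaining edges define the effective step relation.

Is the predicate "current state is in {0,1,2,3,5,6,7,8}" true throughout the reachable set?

Inv-set: {0,1,2,3,5,6,7,8}
R = {0,1,3,4,5,6}
  0: safe
  1: safe
  3: safe
  4: VIOLATES
  5: safe
  6: safe
counterexample path to 4: tau·a

Answer: INVARIANT VIOLATED at state 4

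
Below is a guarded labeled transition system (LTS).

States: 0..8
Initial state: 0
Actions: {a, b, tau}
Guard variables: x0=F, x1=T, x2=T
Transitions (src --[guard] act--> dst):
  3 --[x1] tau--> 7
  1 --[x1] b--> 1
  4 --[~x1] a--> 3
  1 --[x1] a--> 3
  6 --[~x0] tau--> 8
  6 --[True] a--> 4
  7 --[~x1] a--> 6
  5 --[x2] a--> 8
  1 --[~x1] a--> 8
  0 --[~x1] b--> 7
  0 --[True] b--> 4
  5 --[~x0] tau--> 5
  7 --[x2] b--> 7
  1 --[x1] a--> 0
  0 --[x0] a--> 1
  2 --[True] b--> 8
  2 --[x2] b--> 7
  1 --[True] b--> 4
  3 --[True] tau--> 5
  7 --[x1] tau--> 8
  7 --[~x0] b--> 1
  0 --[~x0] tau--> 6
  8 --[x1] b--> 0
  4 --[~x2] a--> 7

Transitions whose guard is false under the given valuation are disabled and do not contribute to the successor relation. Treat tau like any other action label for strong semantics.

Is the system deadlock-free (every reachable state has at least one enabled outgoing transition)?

R = {0,4,6,8}
  0: b→4  tau→6  [2 out]
  4: ∅  [deadlock]
  6: a→4  tau→8  [2 out]
  8: b→0  [1 out]
trace reaching 4: b

Answer: DEADLOCK at state 4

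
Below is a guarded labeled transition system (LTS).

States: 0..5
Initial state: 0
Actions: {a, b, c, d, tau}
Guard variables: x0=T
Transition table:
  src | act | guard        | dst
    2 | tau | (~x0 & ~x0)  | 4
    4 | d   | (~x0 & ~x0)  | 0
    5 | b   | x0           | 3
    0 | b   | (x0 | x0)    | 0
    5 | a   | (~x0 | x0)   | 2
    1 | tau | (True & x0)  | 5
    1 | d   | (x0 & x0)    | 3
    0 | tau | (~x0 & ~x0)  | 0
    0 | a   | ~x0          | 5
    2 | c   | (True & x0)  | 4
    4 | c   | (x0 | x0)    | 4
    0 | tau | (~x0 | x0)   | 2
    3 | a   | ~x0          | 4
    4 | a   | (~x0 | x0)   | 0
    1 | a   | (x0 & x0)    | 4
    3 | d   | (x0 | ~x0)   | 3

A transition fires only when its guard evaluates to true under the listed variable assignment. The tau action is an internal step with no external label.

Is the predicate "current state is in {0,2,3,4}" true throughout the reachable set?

Answer: INVARIANT HOLDS

Working:
Allowed set {0,2,3,4}
Reach set: {0,2,4}
  0: safe
  2: safe
  4: safe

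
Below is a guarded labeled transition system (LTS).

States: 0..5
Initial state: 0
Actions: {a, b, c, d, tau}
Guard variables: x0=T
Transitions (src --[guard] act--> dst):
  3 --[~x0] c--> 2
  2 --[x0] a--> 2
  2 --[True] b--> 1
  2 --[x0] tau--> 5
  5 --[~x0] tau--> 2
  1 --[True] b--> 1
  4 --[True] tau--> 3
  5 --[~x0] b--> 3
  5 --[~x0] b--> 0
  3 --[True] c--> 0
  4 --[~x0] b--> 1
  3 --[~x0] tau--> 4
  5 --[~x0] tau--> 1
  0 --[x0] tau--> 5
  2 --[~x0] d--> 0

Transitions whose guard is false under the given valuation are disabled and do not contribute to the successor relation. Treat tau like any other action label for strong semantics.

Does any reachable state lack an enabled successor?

Reach set: {0,5}
  0: tau→5  [1 out]
  5: ∅  [no exit]
witness 5: tau

Answer: DEADLOCK at state 5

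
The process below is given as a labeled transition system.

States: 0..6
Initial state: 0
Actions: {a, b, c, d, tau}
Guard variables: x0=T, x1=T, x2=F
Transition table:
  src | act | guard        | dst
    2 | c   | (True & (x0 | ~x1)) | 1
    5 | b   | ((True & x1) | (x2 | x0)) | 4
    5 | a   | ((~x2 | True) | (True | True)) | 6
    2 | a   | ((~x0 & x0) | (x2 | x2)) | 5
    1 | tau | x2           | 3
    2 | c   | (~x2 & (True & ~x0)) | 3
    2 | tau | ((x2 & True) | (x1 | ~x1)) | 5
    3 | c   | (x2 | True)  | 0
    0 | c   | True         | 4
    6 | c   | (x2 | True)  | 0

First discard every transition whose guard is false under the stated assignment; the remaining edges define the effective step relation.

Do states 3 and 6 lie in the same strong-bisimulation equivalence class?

Answer: BISIMILAR

Working:
Refine partition for ~:
  round 0: {{0,1,2,3,4,5,6}}
  round 1: {{0,3,6},{1,4},{2},{5}}
  round 2: {{0},{1,4},{2},{3,6},{5}}
5 equivalence class(es) (converged in 3)
class of 3: {3,6}; class of 6: {3,6}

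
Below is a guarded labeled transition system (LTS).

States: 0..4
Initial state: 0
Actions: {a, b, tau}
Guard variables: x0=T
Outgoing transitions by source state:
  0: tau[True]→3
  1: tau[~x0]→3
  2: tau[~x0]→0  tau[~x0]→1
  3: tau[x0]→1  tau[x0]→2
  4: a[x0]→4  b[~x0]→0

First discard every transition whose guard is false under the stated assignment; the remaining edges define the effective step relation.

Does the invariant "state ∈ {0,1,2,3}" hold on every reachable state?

Answer: INVARIANT HOLDS

Working:
Inv-set: {0,1,2,3}
Reach set: {0,1,2,3}
  0: safe
  1: safe
  2: safe
  3: safe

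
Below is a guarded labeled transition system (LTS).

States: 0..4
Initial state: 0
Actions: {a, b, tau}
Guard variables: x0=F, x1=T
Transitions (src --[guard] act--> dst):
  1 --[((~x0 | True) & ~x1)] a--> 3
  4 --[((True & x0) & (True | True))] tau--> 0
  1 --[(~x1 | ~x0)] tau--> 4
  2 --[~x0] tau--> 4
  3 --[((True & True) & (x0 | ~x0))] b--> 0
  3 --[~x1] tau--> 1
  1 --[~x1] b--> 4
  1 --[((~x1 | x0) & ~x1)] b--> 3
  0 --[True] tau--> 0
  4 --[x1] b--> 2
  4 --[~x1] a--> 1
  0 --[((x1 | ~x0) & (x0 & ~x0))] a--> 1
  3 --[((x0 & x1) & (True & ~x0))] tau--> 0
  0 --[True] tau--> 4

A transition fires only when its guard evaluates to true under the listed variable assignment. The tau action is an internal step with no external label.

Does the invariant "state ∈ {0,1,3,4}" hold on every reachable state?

Answer: INVARIANT VIOLATED at state 2

Working:
Allowed set {0,1,3,4}
Reachable = {0,2,4}
  0: safe
  2: ✗ unsafe
  4: safe
reach 2 via tau·b — violates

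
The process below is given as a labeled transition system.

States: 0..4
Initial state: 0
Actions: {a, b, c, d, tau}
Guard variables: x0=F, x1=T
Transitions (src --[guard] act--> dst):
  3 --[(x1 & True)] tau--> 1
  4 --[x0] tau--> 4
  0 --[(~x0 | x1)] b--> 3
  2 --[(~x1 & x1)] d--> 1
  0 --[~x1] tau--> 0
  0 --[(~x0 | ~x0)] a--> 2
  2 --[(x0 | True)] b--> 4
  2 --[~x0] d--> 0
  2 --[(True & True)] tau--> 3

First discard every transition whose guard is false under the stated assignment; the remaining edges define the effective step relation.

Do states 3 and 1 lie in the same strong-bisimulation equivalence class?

Compute ~ classes (split until stable):
  round 0: {{0,1,2,3,4}}
  round 1: {{0},{1,4},{2},{3}}
Fixed point at round 2; 4 class(es).
3∈{3}, 1∈{1,4}

Answer: NOT BISIMILAR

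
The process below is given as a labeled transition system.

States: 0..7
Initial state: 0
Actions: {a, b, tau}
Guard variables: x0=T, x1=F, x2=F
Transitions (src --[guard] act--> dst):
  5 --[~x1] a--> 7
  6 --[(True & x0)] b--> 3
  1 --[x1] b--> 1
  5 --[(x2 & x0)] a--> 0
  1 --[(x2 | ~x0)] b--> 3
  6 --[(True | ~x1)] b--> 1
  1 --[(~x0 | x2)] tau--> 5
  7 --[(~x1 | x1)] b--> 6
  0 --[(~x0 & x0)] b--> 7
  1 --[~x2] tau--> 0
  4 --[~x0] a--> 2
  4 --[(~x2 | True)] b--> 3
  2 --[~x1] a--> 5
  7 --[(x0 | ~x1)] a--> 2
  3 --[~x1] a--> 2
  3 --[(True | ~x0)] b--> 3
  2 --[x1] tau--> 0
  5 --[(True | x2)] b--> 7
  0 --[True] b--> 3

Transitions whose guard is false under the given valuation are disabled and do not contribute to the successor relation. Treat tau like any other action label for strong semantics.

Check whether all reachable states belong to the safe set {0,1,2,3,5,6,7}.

Safe = {0,1,2,3,5,6,7}
Reachable = {0,1,2,3,5,6,7}
  0: ✓
  1: ✓
  2: ✓
  3: ✓
  5: ✓
  6: ✓
  7: ✓

Answer: INVARIANT HOLDS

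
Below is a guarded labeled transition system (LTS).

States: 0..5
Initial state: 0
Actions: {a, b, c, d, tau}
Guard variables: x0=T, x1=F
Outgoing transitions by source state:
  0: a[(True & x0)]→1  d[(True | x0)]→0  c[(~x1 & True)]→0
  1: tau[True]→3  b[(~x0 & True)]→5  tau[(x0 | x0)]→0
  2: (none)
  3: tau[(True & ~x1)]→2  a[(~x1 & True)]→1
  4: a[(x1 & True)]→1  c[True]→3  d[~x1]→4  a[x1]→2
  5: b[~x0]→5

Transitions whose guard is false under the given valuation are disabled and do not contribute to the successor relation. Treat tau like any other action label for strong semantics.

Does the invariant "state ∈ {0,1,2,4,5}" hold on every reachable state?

Allowed set {0,1,2,4,5}
Reach set: {0,1,2,3}
  0: ✓
  1: ✓
  2: ✓
  3: VIOLATES
witness against invariant: a·tau → 3

Answer: INVARIANT VIOLATED at state 3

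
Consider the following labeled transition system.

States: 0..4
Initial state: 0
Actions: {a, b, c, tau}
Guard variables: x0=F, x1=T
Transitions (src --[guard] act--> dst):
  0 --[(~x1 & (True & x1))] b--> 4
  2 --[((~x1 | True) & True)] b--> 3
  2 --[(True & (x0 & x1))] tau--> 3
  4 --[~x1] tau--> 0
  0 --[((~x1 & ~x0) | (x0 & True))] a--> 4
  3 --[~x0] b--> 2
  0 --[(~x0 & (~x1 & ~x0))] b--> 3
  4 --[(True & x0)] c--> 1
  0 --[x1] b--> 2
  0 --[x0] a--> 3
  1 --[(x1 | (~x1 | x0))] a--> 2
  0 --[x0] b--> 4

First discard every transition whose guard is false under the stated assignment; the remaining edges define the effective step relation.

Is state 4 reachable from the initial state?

After dropping false guards: 4 live edges.
depth 0: {0}
depth 1: {2}  total {0,2}
depth 2: {3}  total {0,2,3}
Reach set: {0,2,3}

Answer: UNREACHABLE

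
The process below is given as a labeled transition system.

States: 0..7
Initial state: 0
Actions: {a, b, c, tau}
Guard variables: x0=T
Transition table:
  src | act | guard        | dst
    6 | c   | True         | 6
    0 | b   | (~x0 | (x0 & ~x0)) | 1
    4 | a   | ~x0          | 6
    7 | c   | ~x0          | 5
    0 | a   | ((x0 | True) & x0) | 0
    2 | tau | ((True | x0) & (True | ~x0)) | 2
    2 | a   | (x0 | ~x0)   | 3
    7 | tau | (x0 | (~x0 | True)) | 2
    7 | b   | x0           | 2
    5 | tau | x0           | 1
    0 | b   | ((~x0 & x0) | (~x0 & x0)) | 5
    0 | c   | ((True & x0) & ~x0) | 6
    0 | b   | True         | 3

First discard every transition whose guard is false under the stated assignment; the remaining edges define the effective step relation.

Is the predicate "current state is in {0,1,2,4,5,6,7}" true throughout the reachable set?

Allowed set {0,1,2,4,5,6,7}
R = {0,3}
  0: safe
  3: ✗ unsafe
counterexample path to 3: b

Answer: INVARIANT VIOLATED at state 3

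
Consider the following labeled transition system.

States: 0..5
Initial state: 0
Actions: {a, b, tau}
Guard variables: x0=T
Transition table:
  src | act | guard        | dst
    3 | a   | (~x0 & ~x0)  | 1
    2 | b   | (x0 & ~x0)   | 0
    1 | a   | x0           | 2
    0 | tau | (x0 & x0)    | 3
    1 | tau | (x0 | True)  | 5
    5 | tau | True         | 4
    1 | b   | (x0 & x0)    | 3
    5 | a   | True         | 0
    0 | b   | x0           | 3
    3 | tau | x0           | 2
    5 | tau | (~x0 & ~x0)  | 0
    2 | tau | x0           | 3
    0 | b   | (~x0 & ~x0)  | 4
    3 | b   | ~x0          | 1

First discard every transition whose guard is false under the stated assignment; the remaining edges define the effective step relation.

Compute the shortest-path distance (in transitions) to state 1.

Answer: UNREACHABLE

Trace:
Breadth-first toward 1:
  Layer 0: {0}
  Layer 1: {3}
  Layer 2: {2}
1 never appears.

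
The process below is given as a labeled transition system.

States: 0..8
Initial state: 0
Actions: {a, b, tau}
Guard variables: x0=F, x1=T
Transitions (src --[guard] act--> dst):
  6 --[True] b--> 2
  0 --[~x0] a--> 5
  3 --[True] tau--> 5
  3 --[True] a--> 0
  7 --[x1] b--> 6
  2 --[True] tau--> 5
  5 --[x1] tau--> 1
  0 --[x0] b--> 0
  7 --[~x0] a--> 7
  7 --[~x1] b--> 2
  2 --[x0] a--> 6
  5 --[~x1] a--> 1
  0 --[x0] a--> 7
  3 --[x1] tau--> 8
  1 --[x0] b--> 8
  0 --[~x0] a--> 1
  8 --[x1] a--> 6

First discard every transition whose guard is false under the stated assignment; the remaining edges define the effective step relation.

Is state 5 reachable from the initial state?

Answer: REACHABLE

Working:
After dropping false guards: 11 live edges.
L0 = {0}
L1 = {1,5}  now seen {0,1,5}
R = {0,1,5}
trace reaching 5: a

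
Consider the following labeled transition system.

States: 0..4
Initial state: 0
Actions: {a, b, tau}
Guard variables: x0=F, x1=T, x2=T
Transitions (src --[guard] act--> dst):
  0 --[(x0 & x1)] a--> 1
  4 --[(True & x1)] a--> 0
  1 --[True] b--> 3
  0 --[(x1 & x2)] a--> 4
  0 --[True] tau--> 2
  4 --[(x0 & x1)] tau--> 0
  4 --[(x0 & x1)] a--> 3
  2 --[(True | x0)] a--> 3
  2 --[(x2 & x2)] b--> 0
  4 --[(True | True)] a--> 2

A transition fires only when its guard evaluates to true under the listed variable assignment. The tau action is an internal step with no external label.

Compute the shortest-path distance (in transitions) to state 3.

BFS to 3:
  Layer 0: {0}
  Layer 1: {2,4}
  Layer 2: {3}
first hit 3 at d=2 via tau·a

Answer: 2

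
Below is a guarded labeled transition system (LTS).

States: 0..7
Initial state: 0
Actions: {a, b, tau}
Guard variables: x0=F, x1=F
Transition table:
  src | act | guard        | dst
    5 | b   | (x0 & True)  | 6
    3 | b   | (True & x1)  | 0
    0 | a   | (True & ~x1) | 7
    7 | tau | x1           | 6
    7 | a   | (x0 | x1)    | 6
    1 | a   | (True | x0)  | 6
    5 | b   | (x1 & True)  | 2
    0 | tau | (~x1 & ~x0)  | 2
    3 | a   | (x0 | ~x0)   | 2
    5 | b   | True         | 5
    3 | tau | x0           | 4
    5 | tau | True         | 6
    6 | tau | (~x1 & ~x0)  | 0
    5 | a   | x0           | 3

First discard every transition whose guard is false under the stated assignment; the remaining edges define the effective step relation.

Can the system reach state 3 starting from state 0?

Answer: UNREACHABLE

Trace:
After dropping false guards: 7 live edges.
L0 = {0}
L1 = {2,7}  cumulative {0,2,7}
Reach set: {0,2,7}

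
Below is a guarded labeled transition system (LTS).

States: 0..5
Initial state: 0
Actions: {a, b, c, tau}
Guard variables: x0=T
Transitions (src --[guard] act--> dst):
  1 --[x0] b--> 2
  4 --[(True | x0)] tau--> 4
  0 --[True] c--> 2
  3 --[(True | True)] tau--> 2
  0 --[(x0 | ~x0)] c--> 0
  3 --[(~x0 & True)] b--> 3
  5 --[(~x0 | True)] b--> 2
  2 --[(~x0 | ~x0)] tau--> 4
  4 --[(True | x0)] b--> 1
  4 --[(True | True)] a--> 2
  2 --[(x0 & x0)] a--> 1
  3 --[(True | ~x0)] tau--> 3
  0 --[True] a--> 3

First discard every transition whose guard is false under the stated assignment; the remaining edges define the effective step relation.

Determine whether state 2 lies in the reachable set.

Answer: REACHABLE

Working:
11 transition(s) survive guard evaluation.
L0 = {0}
L1 = {2,3}  total {0,2,3}
L2 = {1}  total {0,1,2,3}
Reachable = {0,1,2,3}
witness 2: c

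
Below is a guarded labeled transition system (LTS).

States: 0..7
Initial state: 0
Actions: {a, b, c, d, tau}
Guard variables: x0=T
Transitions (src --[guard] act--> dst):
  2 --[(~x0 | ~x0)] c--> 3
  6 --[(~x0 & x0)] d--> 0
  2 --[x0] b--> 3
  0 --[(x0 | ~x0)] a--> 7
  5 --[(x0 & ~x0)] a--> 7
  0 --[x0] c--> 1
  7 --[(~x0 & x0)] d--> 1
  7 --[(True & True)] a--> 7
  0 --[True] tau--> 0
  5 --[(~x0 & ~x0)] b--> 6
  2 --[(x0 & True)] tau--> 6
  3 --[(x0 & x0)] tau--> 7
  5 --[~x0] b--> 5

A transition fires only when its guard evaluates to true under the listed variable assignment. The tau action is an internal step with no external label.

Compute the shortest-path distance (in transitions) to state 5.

BFS to 5:
  depth 0: {0}
  depth 1: {1,7}
5 never appears.

Answer: UNREACHABLE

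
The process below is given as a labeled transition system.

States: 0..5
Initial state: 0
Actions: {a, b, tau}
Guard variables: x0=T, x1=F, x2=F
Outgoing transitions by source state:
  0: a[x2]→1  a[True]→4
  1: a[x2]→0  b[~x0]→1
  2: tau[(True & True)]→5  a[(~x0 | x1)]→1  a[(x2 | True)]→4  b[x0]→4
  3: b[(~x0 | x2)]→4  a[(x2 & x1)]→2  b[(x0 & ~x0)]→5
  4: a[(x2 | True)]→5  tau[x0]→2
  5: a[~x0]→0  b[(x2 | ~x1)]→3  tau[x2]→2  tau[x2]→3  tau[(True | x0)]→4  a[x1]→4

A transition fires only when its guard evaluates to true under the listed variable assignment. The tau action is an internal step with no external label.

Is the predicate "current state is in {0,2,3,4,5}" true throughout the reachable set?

Answer: INVARIANT HOLDS

Trace:
Allowed set {0,2,3,4,5}
Reachable = {0,2,3,4,5}
  0: ✓
  2: ✓
  3: ✓
  4: ✓
  5: ✓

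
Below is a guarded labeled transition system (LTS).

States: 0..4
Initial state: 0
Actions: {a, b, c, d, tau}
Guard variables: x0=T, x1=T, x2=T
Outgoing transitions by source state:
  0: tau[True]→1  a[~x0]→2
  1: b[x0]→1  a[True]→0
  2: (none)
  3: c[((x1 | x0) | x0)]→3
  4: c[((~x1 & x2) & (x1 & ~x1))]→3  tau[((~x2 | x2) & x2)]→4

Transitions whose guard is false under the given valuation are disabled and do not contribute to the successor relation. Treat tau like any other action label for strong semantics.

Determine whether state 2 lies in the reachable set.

Answer: UNREACHABLE

Trace:
After dropping false guards: 5 live edges.
depth 0: {0}
depth 1: {1}  total {0,1}
Reachable = {0,1}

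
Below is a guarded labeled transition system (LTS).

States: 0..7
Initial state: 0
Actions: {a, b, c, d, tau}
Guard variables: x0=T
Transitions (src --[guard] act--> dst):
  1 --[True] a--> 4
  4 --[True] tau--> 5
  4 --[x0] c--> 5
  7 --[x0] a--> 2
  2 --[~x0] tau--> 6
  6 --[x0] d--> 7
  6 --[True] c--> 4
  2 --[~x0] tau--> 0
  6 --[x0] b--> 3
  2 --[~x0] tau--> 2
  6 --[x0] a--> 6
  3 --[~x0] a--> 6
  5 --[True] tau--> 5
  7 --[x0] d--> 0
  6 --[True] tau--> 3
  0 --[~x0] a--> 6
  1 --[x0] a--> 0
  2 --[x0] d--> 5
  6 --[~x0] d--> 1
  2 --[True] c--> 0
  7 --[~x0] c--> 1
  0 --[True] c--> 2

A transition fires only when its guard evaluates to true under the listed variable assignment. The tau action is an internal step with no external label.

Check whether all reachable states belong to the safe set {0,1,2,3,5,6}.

Answer: INVARIANT HOLDS

Working:
Allowed set {0,1,2,3,5,6}
R = {0,2,5}
  0: ok
  2: ok
  5: ok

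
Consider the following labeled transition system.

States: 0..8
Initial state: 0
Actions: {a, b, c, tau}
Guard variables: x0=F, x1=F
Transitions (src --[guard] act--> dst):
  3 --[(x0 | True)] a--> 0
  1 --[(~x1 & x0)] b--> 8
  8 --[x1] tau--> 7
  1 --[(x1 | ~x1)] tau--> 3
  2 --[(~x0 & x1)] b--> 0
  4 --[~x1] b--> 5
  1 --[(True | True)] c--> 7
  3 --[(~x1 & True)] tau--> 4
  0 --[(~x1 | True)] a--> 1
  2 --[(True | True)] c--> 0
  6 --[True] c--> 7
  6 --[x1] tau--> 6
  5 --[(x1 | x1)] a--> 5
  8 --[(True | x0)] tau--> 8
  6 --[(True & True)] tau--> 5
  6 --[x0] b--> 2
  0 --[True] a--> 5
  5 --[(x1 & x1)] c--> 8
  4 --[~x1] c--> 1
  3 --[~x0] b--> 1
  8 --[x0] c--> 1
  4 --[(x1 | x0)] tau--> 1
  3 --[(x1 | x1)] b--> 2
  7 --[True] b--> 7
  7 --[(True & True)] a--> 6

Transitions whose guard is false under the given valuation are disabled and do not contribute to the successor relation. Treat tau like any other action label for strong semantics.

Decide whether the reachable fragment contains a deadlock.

R = {0,1,3,4,5,6,7}
  0: a→1  a→5  [2 exit(s)]
  1: c→7  tau→3  [2 exit(s)]
  3: a→0  b→1  tau→4  [3 exit(s)]
  4: b→5  c→1  [2 exit(s)]
  5: ∅  [STUCK]
  6: c→7  tau→5  [2 exit(s)]
  7: a→6  b→7  [2 exit(s)]
trace reaching 5: a

Answer: DEADLOCK at state 5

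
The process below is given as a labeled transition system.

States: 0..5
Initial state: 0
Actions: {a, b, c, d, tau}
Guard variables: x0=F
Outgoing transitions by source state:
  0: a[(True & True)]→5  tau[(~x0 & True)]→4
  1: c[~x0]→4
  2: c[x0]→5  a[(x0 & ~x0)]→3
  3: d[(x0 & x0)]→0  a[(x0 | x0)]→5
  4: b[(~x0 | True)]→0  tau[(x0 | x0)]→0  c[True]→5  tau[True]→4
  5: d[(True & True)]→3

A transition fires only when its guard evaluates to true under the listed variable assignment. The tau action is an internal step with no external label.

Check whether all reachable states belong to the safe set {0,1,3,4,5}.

Inv-set: {0,1,3,4,5}
Reach set: {0,3,4,5}
  0: ok
  3: ok
  4: ok
  5: ok

Answer: INVARIANT HOLDS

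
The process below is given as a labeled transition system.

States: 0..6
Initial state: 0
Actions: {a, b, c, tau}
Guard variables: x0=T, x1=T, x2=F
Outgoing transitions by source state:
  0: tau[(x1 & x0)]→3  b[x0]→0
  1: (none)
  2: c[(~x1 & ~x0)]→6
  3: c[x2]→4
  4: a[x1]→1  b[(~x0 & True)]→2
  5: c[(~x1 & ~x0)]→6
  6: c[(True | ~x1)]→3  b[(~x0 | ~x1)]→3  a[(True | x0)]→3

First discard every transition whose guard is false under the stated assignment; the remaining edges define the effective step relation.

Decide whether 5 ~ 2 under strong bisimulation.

Refine partition for ~:
  round 0: {{0,1,2,3,4,5,6}}
  round 1: {{0},{1,2,3,5},{4},{6}}
Fixed point at round 2; 4 class(es).
class of 5: {1,2,3,5}; class of 2: {1,2,3,5}

Answer: BISIMILAR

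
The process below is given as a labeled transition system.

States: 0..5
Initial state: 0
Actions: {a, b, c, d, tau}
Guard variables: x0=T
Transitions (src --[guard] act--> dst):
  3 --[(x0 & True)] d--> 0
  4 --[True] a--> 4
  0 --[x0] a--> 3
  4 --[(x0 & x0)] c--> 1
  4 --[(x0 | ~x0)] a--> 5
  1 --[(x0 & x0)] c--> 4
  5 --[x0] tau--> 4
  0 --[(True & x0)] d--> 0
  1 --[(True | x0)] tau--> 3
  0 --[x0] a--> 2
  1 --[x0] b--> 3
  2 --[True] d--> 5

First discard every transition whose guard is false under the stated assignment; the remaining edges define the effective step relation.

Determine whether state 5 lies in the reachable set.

12 transition(s) survive guard evaluation.
depth 0: {0}
depth 1: {2,3}  cumulative {0,2,3}
depth 2: {5}  cumulative {0,2,3,5}
depth 3: {4}  cumulative {0,2,3,4,5}
depth 4: {1}  cumulative {0,1,2,3,4,5}
Reachable = {0,1,2,3,4,5}
witness 5: a·d

Answer: REACHABLE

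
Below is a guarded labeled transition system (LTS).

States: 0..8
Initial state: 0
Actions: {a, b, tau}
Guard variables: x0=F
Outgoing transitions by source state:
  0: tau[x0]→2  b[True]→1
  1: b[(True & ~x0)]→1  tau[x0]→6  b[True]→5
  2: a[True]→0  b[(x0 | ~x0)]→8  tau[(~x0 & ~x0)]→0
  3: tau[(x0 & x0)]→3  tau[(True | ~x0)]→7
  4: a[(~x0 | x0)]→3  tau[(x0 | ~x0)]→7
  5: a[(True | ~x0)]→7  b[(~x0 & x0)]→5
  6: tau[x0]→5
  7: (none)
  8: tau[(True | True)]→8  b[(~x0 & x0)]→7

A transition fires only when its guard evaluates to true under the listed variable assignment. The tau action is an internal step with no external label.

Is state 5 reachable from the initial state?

Answer: REACHABLE

Working:
Guard filter leaves 11 enabled edge(s).
L0 = {0}
L1 = {1}  total {0,1}
L2 = {5}  total {0,1,5}
L3 = {7}  total {0,1,5,7}
R = {0,1,5,7}
trace reaching 5: b·b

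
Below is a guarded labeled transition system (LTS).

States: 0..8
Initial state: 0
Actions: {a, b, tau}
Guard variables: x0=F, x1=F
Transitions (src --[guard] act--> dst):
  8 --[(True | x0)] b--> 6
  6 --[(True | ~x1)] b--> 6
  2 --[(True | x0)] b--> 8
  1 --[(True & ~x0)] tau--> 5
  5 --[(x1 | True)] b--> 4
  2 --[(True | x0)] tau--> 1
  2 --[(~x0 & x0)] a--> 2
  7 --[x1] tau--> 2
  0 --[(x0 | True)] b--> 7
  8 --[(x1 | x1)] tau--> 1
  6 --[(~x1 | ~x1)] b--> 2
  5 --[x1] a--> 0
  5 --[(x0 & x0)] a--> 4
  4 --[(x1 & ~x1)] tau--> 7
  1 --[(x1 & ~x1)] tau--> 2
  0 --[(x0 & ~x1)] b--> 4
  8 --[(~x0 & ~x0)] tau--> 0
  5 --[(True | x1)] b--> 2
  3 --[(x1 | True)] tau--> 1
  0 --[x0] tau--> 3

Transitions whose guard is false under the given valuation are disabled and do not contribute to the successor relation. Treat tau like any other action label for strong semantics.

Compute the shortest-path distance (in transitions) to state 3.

Layered search for 3:
  depth 0: {0}
  depth 1: {7}
3 never appears.

Answer: UNREACHABLE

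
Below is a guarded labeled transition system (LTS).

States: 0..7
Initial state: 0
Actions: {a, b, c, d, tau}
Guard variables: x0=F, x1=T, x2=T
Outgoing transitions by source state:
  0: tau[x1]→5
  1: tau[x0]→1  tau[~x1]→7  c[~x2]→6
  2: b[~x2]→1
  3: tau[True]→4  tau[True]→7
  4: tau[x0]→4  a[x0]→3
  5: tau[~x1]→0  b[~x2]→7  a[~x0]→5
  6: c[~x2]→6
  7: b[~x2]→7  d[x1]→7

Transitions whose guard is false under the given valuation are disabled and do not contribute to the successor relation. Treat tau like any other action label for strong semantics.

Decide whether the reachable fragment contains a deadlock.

Reachable = {0,5}
  0: tau→5  [1 out]
  5: a→5  [1 out]

Answer: DEADLOCK-FREE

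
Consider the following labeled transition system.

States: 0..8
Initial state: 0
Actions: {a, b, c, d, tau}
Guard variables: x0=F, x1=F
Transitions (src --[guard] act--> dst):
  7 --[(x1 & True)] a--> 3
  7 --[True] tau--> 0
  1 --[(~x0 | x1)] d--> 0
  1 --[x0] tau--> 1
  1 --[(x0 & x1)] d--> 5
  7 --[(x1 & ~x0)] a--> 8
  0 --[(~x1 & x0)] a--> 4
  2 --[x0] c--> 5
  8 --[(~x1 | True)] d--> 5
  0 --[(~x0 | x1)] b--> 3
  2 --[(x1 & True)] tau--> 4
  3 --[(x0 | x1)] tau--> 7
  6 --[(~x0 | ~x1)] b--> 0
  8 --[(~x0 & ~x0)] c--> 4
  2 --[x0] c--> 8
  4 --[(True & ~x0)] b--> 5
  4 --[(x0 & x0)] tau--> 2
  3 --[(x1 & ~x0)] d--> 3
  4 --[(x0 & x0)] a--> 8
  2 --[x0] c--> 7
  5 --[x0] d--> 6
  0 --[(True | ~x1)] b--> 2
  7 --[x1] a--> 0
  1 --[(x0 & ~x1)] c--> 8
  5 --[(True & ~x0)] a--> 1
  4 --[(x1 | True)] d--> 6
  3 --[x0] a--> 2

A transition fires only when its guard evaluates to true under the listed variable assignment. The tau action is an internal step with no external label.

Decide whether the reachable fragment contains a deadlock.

Answer: DEADLOCK at state 2

Working:
R = {0,2,3}
  0: b→2  b→3  [2 exit(s)]
  2: ∅  [deadlock]
  3: ∅  [deadlock]
trace reaching 2: b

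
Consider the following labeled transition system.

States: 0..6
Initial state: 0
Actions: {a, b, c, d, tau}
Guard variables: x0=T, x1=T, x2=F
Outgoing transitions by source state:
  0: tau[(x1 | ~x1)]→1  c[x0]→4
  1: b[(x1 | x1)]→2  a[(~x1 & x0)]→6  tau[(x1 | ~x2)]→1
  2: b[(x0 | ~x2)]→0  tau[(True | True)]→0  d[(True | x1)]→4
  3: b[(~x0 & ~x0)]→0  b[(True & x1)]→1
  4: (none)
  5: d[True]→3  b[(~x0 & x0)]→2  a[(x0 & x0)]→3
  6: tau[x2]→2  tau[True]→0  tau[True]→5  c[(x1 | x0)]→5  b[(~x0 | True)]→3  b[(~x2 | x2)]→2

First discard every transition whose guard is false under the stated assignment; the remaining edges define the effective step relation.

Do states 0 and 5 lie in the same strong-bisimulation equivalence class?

Answer: NOT BISIMILAR

Analysis:
Compute ~ classes (split until stable):
  P[0] = {{0,1,2,3,4,5,6}}
  P[1] = {{0},{1},{2},{3},{4},{5},{6}}
stable after 2 split(s): 7 block(s)
[0]={0}  [5]={5}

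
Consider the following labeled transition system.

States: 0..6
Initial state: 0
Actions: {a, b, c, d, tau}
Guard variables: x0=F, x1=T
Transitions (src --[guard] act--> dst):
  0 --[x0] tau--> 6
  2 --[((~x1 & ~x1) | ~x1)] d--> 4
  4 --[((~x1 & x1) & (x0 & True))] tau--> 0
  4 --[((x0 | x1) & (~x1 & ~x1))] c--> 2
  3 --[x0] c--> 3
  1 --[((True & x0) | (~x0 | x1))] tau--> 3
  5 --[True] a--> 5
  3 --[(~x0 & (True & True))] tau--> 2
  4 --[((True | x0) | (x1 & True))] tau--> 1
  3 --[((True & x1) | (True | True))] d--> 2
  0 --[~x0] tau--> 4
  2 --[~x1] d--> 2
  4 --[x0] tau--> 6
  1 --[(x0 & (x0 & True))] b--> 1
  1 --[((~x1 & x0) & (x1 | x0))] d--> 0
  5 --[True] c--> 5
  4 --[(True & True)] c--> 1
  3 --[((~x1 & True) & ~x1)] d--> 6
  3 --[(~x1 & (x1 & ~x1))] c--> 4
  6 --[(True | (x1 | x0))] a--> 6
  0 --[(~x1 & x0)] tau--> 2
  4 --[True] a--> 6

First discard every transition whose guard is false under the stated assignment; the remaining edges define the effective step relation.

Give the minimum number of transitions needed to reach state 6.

Answer: 2

Trace:
Breadth-first toward 6:
  Layer 0: {0}
  Layer 1: {4}
  Layer 2: {1,6}
first hit 6 at d=2 via tau·a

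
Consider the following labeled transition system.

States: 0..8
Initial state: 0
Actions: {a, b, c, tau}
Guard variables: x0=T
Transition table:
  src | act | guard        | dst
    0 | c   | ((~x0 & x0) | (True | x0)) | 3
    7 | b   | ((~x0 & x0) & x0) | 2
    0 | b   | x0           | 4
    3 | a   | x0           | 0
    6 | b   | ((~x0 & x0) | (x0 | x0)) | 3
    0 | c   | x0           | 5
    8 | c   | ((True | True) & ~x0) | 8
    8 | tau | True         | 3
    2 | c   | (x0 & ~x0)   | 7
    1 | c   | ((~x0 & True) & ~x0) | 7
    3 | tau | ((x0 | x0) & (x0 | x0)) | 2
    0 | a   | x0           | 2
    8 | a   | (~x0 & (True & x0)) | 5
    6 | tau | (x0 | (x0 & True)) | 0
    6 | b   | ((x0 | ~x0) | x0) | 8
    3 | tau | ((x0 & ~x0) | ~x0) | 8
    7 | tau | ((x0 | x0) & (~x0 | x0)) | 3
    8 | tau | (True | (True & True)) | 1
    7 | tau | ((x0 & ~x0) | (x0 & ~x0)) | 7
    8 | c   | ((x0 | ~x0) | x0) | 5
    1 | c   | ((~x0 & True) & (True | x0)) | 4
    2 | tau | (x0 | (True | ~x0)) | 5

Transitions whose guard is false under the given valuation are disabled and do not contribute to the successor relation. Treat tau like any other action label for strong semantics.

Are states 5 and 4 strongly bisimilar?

Compute ~ classes (split until stable):
  round 0: {{0,1,2,3,4,5,6,7,8}}
  round 1: {{0},{1,4,5},{2,7},{3},{6},{8}}
  round 2: {{0},{1,4,5},{2},{3},{6},{7},{8}}
stable after 3 split(s): 7 block(s)
[5]={1,4,5}  [4]={1,4,5}

Answer: BISIMILAR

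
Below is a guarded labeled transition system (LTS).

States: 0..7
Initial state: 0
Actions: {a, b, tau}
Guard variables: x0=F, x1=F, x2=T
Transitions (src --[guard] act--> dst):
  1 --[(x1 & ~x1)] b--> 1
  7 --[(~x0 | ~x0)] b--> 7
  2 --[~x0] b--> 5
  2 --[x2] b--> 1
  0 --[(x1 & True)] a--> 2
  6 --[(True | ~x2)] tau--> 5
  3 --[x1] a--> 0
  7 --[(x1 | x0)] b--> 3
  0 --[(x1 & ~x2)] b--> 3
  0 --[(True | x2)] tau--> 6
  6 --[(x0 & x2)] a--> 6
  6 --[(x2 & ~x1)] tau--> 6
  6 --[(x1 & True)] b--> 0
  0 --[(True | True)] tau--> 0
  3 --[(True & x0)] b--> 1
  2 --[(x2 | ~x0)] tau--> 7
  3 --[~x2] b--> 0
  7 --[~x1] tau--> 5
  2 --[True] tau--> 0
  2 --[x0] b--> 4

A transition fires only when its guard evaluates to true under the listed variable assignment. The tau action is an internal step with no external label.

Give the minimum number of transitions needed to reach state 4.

Answer: UNREACHABLE

Working:
Breadth-first toward 4:
  Layer 0: {0}
  Layer 1: {6}
  Layer 2: {5}
4 never appears.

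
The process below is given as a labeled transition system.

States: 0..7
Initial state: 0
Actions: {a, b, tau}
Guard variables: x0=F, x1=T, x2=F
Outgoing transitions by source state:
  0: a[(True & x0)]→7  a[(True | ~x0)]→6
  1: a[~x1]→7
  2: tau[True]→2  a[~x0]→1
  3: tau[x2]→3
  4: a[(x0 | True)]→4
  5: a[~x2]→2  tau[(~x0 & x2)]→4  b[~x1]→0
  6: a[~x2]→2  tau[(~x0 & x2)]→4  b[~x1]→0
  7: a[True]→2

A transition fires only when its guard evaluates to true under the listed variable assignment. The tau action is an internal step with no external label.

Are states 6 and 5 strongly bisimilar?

Answer: BISIMILAR

Working:
Compute ~ classes (split until stable):
  round 0: {{0,1,2,3,4,5,6,7}}
  round 1: {{0,4,5,6,7},{1,3},{2}}
  round 2: {{0,4},{1,3},{2},{5,6,7}}
  round 3: {{0},{1,3},{2},{4},{5,6,7}}
5 equivalence class(es) (converged in 4)
class of 6: {5,6,7}; class of 5: {5,6,7}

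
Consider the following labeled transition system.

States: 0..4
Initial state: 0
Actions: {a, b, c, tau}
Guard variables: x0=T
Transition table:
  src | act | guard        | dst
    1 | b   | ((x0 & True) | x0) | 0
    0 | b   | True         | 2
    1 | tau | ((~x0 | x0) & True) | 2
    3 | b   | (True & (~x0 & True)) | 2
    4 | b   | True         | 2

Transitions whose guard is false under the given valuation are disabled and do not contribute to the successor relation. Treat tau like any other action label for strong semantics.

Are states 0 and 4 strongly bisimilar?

Answer: BISIMILAR

Analysis:
Bisimulation quotient by refinement:
  P[0] = {{0,1,2,3,4}}
  P[1] = {{0,4},{1},{2,3}}
3 equivalence class(es) (converged in 2)
[0]={0,4}  [4]={0,4}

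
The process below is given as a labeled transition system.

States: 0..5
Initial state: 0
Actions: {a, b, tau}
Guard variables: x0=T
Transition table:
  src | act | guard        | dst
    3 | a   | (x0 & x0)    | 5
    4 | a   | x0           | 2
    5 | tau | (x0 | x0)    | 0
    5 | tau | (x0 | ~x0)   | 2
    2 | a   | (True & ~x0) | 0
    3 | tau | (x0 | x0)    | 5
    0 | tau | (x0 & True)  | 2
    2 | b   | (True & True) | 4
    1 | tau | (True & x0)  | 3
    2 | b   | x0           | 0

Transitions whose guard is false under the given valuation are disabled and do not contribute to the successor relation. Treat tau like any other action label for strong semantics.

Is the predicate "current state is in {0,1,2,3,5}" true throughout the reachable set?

Allowed set {0,1,2,3,5}
R = {0,2,4}
  0: ✓
  2: ✓
  4: ✗ unsafe
witness against invariant: tau·b → 4

Answer: INVARIANT VIOLATED at state 4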